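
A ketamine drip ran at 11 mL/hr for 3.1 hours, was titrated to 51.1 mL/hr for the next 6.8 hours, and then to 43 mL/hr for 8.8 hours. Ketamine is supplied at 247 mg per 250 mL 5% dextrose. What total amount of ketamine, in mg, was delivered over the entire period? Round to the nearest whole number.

751 mg

Concentration = 247 mg ÷ 250 mL = 0.988 mg/mL
Stage 1: 11 mL/hr × 3.1 hr = 34.1 mL → 34.1 mL × 0.988 mg/mL = 33.6908 mg
Stage 2: 51.1 mL/hr × 6.8 hr = 347.48 mL → 347.48 mL × 0.988 mg/mL = 343.3102 mg
Stage 3: 43 mL/hr × 8.8 hr = 378.4 mL → 378.4 mL × 0.988 mg/mL = 373.8592 mg
Total = 33.6908 + 343.3102 + 373.8592 = 750.8602 mg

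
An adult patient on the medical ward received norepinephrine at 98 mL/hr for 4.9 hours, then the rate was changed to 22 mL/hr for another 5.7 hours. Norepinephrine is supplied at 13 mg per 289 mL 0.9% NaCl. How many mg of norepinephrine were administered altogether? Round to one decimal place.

Concentration = 13 mg ÷ 289 mL = 0.0449827 mg/mL
Stage 1: 98 mL/hr × 4.9 hr = 480.2 mL → 480.2 mL × 0.0449827 mg/mL = 21.60069 mg
Stage 2: 22 mL/hr × 5.7 hr = 125.4 mL → 125.4 mL × 0.0449827 mg/mL = 5.64083 mg
Total = 21.60069 + 5.64083 = 27.24152 mg

27.2 mg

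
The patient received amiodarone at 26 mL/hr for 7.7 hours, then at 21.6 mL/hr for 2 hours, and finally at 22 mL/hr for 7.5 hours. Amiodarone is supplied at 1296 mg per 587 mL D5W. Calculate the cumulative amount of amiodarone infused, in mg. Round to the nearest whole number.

902 mg

Concentration = 1296 mg ÷ 587 mL = 2.207836 mg/mL
Stage 1: 26 mL/hr × 7.7 hr = 200.2 mL → 200.2 mL × 2.207836 mg/mL = 442.0089 mg
Stage 2: 21.6 mL/hr × 2 hr = 43.2 mL → 43.2 mL × 2.207836 mg/mL = 95.37853 mg
Stage 3: 22 mL/hr × 7.5 hr = 165 mL → 165 mL × 2.207836 mg/mL = 364.293 mg
Total = 442.0089 + 95.37853 + 364.293 = 901.6804 mg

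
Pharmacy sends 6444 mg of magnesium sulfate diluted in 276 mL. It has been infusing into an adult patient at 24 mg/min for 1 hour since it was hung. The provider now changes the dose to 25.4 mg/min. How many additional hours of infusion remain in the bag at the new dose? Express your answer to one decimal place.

Initial rate:
24 mg/min × 60 min/hr = 1440 mg/hr
Concentration = 6444 mg ÷ 276 mL = 23.34783 mg/mL
Rate = 1440 mg/hr ÷ 23.34783 mg/mL = 61.67598 mL/hr
Volume infused so far = 61.67598 mL/hr × 1 hr = 61.67598 mL
Volume remaining = 276 − 61.67598 = 214.324 mL
New rate:
25.4 mg/min × 60 min/hr = 1524 mg/hr
Rate = 1524 mg/hr ÷ 23.34783 mg/mL = 65.27374 mL/hr
Time remaining = 214.324 mL ÷ 65.27374 mL/hr = 3.283465 hr

3.3 hours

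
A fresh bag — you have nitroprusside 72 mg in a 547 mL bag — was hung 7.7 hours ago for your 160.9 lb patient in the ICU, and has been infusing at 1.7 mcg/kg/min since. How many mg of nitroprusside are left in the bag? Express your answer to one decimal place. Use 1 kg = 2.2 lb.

14.6 mg

Weight = 160.9 lb ÷ 2.2 lb/kg = 73.13636 kg
Dose = 1.7 mcg/kg/min × 73.13636 kg = 124.3318 mcg/min
124.3318 mcg/min × 60 min/hr = 7459.909 mcg/hr
Concentration = 72 mg ÷ 547 mL = 0.1316271 mg/mL = 131.6271 mcg/mL
Rate = 7459.909 mcg/hr ÷ 131.6271 mcg/mL = 56.67459 mL/hr
Volume infused = 56.67459 mL/hr × 7.7 hr = 436.3943 mL
Volume remaining = 547 − 436.3943 = 110.6057 mL
Drug remaining = 110.6057 mL × 131.6271 mcg/mL = 14558.7 mcg = 14.5587 mg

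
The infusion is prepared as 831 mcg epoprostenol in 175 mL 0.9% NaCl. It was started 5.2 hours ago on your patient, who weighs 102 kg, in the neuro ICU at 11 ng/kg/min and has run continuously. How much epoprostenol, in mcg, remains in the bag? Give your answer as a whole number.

481 mcg

Dose = 11 ng/kg/min × 102 kg = 1122 ng/min
1122 ng/min × 60 min/hr = 67320 ng/hr
Concentration = 831 mcg ÷ 175 mL = 4.748571 mcg/mL = 4748.571 ng/mL
Rate = 67320 ng/hr ÷ 4748.571 ng/mL = 14.1769 mL/hr
Volume infused = 14.1769 mL/hr × 5.2 hr = 73.71986 mL
Volume remaining = 175 − 73.71986 = 101.2801 mL
Drug remaining = 101.2801 mL × 4748.571 ng/mL = 480936 ng = 480.936 mcg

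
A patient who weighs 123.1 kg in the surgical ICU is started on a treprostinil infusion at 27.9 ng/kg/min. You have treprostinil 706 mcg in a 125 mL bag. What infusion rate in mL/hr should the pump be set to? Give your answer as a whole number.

36 mL/hr

Dose = 27.9 ng/kg/min × 123.1 kg = 3434.49 ng/min
3434.49 ng/min × 60 min/hr = 206069.4 ng/hr
Concentration = 706 mcg ÷ 125 mL = 5.648 mcg/mL = 5648 ng/mL
Rate = 206069.4 ng/hr ÷ 5648 ng/mL = 36.48538 mL/hr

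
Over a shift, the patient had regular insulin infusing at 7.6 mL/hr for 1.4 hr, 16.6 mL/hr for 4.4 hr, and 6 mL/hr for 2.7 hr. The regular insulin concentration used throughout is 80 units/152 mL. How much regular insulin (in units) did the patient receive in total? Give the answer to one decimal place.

Concentration = 80 units ÷ 152 mL = 0.5263158 units/mL
Stage 1: 7.6 mL/hr × 1.4 hr = 10.64 mL → 10.64 mL × 0.5263158 units/mL = 5.6 units
Stage 2: 16.6 mL/hr × 4.4 hr = 73.04 mL → 73.04 mL × 0.5263158 units/mL = 38.44211 units
Stage 3: 6 mL/hr × 2.7 hr = 16.2 mL → 16.2 mL × 0.5263158 units/mL = 8.526316 units
Total = 5.6 + 38.44211 + 8.526316 = 52.56842 units

52.6 units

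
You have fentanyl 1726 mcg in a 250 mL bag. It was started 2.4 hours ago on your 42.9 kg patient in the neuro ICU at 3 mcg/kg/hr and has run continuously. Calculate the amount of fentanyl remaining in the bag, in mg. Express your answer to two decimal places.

1.42 mg

Dose = 3 mcg/kg/hr × 42.9 kg = 128.7 mcg/hr
Concentration = 1726 mcg ÷ 250 mL = 6.904 mcg/mL
Rate = 128.7 mcg/hr ÷ 6.904 mcg/mL = 18.64137 mL/hr
Volume infused = 18.64137 mL/hr × 2.4 hr = 44.73928 mL
Volume remaining = 250 − 44.73928 = 205.2607 mL
Drug remaining = 205.2607 mL × 6.904 mcg/mL = 1417.12 mcg = 1.41712 mg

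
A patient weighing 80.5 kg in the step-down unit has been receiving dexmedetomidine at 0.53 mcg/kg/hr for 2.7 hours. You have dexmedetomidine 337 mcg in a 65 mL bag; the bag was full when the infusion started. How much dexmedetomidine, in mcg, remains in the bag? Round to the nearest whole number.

Dose = 0.53 mcg/kg/hr × 80.5 kg = 42.665 mcg/hr
Concentration = 337 mcg ÷ 65 mL = 5.184615 mcg/mL
Rate = 42.665 mcg/hr ÷ 5.184615 mcg/mL = 8.229154 mL/hr
Volume infused = 8.229154 mL/hr × 2.7 hr = 22.21872 mL
Volume remaining = 65 − 22.21872 = 42.78128 mL
Drug remaining = 42.78128 mL × 5.184615 mcg/mL = 221.8045 mcg

222 mcg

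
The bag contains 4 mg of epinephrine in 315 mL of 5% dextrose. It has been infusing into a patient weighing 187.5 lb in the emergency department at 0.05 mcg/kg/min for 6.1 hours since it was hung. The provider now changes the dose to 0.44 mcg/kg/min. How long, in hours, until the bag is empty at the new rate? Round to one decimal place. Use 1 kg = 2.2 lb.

1.1 hours

Initial rate:
Weight = 187.5 lb ÷ 2.2 lb/kg = 85.22727 kg
Dose = 0.05 mcg/kg/min × 85.22727 kg = 4.261364 mcg/min
4.261364 mcg/min × 60 min/hr = 255.6818 mcg/hr
Concentration = 4 mg ÷ 315 mL = 0.01269841 mg/mL = 12.69841 mcg/mL
Rate = 255.6818 mcg/hr ÷ 12.69841 mcg/mL = 20.13494 mL/hr
Volume infused so far = 20.13494 mL/hr × 6.1 hr = 122.8232 mL
Volume remaining = 315 − 122.8232 = 192.1768 mL
New rate:
Dose = 0.44 mcg/kg/min × 85.22727 kg = 37.5 mcg/min
37.5 mcg/min × 60 min/hr = 2250 mcg/hr
Rate = 2250 mcg/hr ÷ 12.69841 mcg/mL = 177.1875 mL/hr
Time remaining = 192.1768 mL ÷ 177.1875 mL/hr = 1.084596 hr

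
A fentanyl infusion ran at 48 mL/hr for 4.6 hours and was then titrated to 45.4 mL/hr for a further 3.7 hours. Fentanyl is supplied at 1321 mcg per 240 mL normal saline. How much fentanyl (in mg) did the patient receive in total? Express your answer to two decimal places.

Concentration = 1321 mcg ÷ 240 mL = 5.504167 mcg/mL
Stage 1: 48 mL/hr × 4.6 hr = 220.8 mL → 220.8 mL × 5.504167 mcg/mL = 1215.32 mcg
Stage 2: 45.4 mL/hr × 3.7 hr = 167.98 mL → 167.98 mL × 5.504167 mcg/mL = 924.5899 mcg
Total = 1215.32 + 924.5899 = 2139.91 mcg = 2.13991 mg

2.14 mg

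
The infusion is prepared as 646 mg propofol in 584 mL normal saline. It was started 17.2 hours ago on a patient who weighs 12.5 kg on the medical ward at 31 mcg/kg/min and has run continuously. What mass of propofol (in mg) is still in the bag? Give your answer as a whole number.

246 mg

Dose = 31 mcg/kg/min × 12.5 kg = 387.5 mcg/min
387.5 mcg/min × 60 min/hr = 23250 mcg/hr
Concentration = 646 mg ÷ 584 mL = 1.106164 mg/mL = 1106.164 mcg/mL
Rate = 23250 mcg/hr ÷ 1106.164 mcg/mL = 21.01858 mL/hr
Volume infused = 21.01858 mL/hr × 17.2 hr = 361.5195 mL
Volume remaining = 584 − 361.5195 = 222.4805 mL
Drug remaining = 222.4805 mL × 1106.164 mcg/mL = 246100 mcg = 246.1 mg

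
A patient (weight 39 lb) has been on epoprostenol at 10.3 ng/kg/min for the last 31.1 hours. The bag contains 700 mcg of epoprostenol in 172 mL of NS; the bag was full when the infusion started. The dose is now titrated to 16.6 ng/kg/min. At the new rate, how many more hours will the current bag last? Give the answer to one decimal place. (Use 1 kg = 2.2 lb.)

Initial rate:
Weight = 39 lb ÷ 2.2 lb/kg = 17.72727 kg
Dose = 10.3 ng/kg/min × 17.72727 kg = 182.5909 ng/min
182.5909 ng/min × 60 min/hr = 10955.45 ng/hr
Concentration = 700 mcg ÷ 172 mL = 4.069767 mcg/mL = 4069.767 ng/mL
Rate = 10955.45 ng/hr ÷ 4069.767 ng/mL = 2.691912 mL/hr
Volume infused so far = 2.691912 mL/hr × 31.1 hr = 83.71845 mL
Volume remaining = 172 − 83.71845 = 88.28155 mL
New rate:
Dose = 16.6 ng/kg/min × 17.72727 kg = 294.2727 ng/min
294.2727 ng/min × 60 min/hr = 17656.36 ng/hr
Rate = 17656.36 ng/hr ÷ 4069.767 ng/mL = 4.338421 mL/hr
Time remaining = 88.28155 mL ÷ 4.338421 mL/hr = 20.34877 hr

20.3 hours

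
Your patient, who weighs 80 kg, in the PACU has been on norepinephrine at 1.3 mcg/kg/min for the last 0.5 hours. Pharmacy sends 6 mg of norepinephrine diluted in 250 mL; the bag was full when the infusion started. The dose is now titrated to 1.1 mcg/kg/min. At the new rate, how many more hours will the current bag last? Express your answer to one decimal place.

0.5 hours

Initial rate:
Dose = 1.3 mcg/kg/min × 80 kg = 104 mcg/min
104 mcg/min × 60 min/hr = 6240 mcg/hr
Concentration = 6 mg ÷ 250 mL = 0.024 mg/mL = 24 mcg/mL
Rate = 6240 mcg/hr ÷ 24 mcg/mL = 260 mL/hr
Volume infused so far = 260 mL/hr × 0.5 hr = 130 mL
Volume remaining = 250 − 130 = 120 mL
New rate:
Dose = 1.1 mcg/kg/min × 80 kg = 88 mcg/min
88 mcg/min × 60 min/hr = 5280 mcg/hr
Rate = 5280 mcg/hr ÷ 24 mcg/mL = 220 mL/hr
Time remaining = 120 mL ÷ 220 mL/hr = 0.5454545 hr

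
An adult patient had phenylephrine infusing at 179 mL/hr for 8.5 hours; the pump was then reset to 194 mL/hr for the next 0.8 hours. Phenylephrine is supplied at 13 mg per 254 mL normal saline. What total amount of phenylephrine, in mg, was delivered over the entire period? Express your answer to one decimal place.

85.8 mg

Concentration = 13 mg ÷ 254 mL = 0.0511811 mg/mL
Stage 1: 179 mL/hr × 8.5 hr = 1521.5 mL → 1521.5 mL × 0.0511811 mg/mL = 77.87205 mg
Stage 2: 194 mL/hr × 0.8 hr = 155.2 mL → 155.2 mL × 0.0511811 mg/mL = 7.943307 mg
Total = 77.87205 + 7.943307 = 85.81535 mg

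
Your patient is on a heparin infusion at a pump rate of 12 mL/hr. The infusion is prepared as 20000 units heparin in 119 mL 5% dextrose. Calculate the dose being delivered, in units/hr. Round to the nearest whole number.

Concentration = 20000 units ÷ 119 mL = 168.0672 units/mL
Drug rate = 12 mL/hr × 168.0672 units/mL = 2016.807 units/hr

2017 units/hr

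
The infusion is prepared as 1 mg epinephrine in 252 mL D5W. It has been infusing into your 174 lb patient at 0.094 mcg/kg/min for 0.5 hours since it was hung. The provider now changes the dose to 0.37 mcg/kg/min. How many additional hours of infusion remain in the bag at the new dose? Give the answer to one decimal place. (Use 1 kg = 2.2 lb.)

Initial rate:
Weight = 174 lb ÷ 2.2 lb/kg = 79.09091 kg
Dose = 0.094 mcg/kg/min × 79.09091 kg = 7.434545 mcg/min
7.434545 mcg/min × 60 min/hr = 446.0727 mcg/hr
Concentration = 1 mg ÷ 252 mL = 0.003968254 mg/mL = 3.968254 mcg/mL
Rate = 446.0727 mcg/hr ÷ 3.968254 mcg/mL = 112.4103 mL/hr
Volume infused so far = 112.4103 mL/hr × 0.5 hr = 56.20516 mL
Volume remaining = 252 − 56.20516 = 195.7948 mL
New rate:
Dose = 0.37 mcg/kg/min × 79.09091 kg = 29.26364 mcg/min
29.26364 mcg/min × 60 min/hr = 1755.818 mcg/hr
Rate = 1755.818 mcg/hr ÷ 3.968254 mcg/mL = 442.4662 mL/hr
Time remaining = 195.7948 mL ÷ 442.4662 mL/hr = 0.442508 hr

0.4 hours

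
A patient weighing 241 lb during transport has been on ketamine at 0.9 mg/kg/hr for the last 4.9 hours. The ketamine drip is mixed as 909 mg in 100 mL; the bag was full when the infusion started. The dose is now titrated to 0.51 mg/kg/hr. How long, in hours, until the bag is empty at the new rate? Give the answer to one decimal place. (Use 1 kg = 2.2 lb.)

7.6 hours

Initial rate:
Weight = 241 lb ÷ 2.2 lb/kg = 109.5455 kg
Dose = 0.9 mg/kg/hr × 109.5455 kg = 98.59091 mg/hr
Concentration = 909 mg ÷ 100 mL = 9.09 mg/mL
Rate = 98.59091 mg/hr ÷ 9.09 mg/mL = 10.84608 mL/hr
Volume infused so far = 10.84608 mL/hr × 4.9 hr = 53.14581 mL
Volume remaining = 100 − 53.14581 = 46.85419 mL
New rate:
Dose = 0.51 mg/kg/hr × 109.5455 kg = 55.86818 mg/hr
Rate = 55.86818 mg/hr ÷ 9.09 mg/mL = 6.146115 mL/hr
Time remaining = 46.85419 mL ÷ 6.146115 mL/hr = 7.623383 hr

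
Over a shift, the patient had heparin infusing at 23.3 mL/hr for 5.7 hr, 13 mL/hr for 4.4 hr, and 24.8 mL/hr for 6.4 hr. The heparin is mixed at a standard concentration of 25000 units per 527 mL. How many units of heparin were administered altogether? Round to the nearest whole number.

16543 units

Concentration = 25000 units ÷ 527 mL = 47.43833 units/mL
Stage 1: 23.3 mL/hr × 5.7 hr = 132.81 mL → 132.81 mL × 47.43833 units/mL = 6300.285 units
Stage 2: 13 mL/hr × 4.4 hr = 57.2 mL → 57.2 mL × 47.43833 units/mL = 2713.472 units
Stage 3: 24.8 mL/hr × 6.4 hr = 158.72 mL → 158.72 mL × 47.43833 units/mL = 7529.412 units
Total = 6300.285 + 2713.472 + 7529.412 = 16543.17 units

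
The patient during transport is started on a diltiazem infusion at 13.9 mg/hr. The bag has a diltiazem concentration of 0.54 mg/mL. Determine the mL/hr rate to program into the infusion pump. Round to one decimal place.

25.7 mL/hr

Rate = 13.9 mg/hr ÷ 0.54 mg/mL = 25.74074 mL/hr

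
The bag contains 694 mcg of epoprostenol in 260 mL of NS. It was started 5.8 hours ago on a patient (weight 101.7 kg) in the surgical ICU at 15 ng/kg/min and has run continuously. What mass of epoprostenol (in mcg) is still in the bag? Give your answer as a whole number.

163 mcg

Dose = 15 ng/kg/min × 101.7 kg = 1525.5 ng/min
1525.5 ng/min × 60 min/hr = 91530 ng/hr
Concentration = 694 mcg ÷ 260 mL = 2.669231 mcg/mL = 2669.231 ng/mL
Rate = 91530 ng/hr ÷ 2669.231 ng/mL = 34.29078 mL/hr
Volume infused = 34.29078 mL/hr × 5.8 hr = 198.8865 mL
Volume remaining = 260 − 198.8865 = 61.11349 mL
Drug remaining = 61.11349 mL × 2669.231 ng/mL = 163126 ng = 163.126 mcg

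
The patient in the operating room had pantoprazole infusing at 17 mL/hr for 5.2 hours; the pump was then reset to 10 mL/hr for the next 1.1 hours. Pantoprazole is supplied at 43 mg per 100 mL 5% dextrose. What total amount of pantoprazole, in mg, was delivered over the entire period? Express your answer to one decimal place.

42.7 mg

Concentration = 43 mg ÷ 100 mL = 0.43 mg/mL
Stage 1: 17 mL/hr × 5.2 hr = 88.4 mL → 88.4 mL × 0.43 mg/mL = 38.012 mg
Stage 2: 10 mL/hr × 1.1 hr = 11 mL → 11 mL × 0.43 mg/mL = 4.73 mg
Total = 38.012 + 4.73 = 42.742 mg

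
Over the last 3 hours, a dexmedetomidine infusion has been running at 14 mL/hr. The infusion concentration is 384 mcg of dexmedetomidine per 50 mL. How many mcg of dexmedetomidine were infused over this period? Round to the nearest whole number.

Concentration = 384 mcg ÷ 50 mL = 7.68 mcg/mL
Drug rate = 14 mL/hr × 7.68 mcg/mL = 107.52 mcg/hr
Total = 107.52 mcg/hr × 3 hr = 322.56 mcg

323 mcg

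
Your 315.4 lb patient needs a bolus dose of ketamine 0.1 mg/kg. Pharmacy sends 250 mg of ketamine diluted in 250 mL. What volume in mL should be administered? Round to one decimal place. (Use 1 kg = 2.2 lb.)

14.3 mL

Weight = 315.4 lb ÷ 2.2 lb/kg = 143.3636 kg
Dose = 0.1 mg/kg × 143.3636 kg = 14.33636 mg
Concentration = 250 mg ÷ 250 mL = 1 mg/mL
Volume = 14.33636 mg ÷ 1 mg/mL = 14.33636 mL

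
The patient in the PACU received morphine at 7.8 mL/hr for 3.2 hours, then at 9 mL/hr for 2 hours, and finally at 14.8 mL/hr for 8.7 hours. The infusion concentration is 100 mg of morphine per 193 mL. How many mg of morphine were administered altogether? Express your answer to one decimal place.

Concentration = 100 mg ÷ 193 mL = 0.5181347 mg/mL
Stage 1: 7.8 mL/hr × 3.2 hr = 24.96 mL → 24.96 mL × 0.5181347 mg/mL = 12.93264 mg
Stage 2: 9 mL/hr × 2 hr = 18 mL → 18 mL × 0.5181347 mg/mL = 9.326425 mg
Stage 3: 14.8 mL/hr × 8.7 hr = 128.76 mL → 128.76 mL × 0.5181347 mg/mL = 66.71503 mg
Total = 12.93264 + 9.326425 + 66.71503 = 88.97409 mg

89.0 mg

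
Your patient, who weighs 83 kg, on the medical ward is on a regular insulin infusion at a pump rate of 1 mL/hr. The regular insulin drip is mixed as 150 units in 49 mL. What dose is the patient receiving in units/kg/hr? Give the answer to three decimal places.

Concentration = 150 units ÷ 49 mL = 3.061224 units/mL
Drug rate = 1 mL/hr × 3.061224 units/mL = 3.061224 units/hr
3.061224 units/hr ÷ 83 kg = 0.03688222 units/kg/hr

0.037 units/kg/hr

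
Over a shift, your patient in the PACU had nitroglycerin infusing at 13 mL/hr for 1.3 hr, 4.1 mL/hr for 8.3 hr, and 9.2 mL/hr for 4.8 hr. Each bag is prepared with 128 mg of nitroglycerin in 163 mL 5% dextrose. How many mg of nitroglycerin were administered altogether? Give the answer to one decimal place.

74.7 mg

Concentration = 128 mg ÷ 163 mL = 0.7852761 mg/mL
Stage 1: 13 mL/hr × 1.3 hr = 16.9 mL → 16.9 mL × 0.7852761 mg/mL = 13.27117 mg
Stage 2: 4.1 mL/hr × 8.3 hr = 34.03 mL → 34.03 mL × 0.7852761 mg/mL = 26.72294 mg
Stage 3: 9.2 mL/hr × 4.8 hr = 44.16 mL → 44.16 mL × 0.7852761 mg/mL = 34.67779 mg
Total = 13.27117 + 26.72294 + 34.67779 = 74.6719 mg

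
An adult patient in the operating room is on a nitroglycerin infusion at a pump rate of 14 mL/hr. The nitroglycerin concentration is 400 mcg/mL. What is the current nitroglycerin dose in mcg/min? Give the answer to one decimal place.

93.3 mcg/min

Drug rate = 14 mL/hr × 400 mcg/mL = 5600 mcg/hr
5600 mcg/hr ÷ 60 min/hr = 93.33333 mcg/min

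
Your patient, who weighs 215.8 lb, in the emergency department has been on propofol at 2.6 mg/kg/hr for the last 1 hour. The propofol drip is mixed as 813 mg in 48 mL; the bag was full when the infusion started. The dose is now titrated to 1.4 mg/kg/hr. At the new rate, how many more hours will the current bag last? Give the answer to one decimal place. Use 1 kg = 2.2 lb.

Initial rate:
Weight = 215.8 lb ÷ 2.2 lb/kg = 98.09091 kg
Dose = 2.6 mg/kg/hr × 98.09091 kg = 255.0364 mg/hr
Concentration = 813 mg ÷ 48 mL = 16.9375 mg/mL
Rate = 255.0364 mg/hr ÷ 16.9375 mg/mL = 15.0575 mL/hr
Volume infused so far = 15.0575 mL/hr × 1 hr = 15.0575 mL
Volume remaining = 48 − 15.0575 = 32.9425 mL
New rate:
Dose = 1.4 mg/kg/hr × 98.09091 kg = 137.3273 mg/hr
Rate = 137.3273 mg/hr ÷ 16.9375 mg/mL = 8.107883 mL/hr
Time remaining = 32.9425 mL ÷ 8.107883 mL/hr = 4.063021 hr

4.1 hours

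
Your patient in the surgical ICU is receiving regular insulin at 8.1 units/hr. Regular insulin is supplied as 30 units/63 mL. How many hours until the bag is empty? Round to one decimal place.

3.7 hours

Concentration = 30 units ÷ 63 mL = 0.4761905 units/mL
Rate = 8.1 units/hr ÷ 0.4761905 units/mL = 17.01 mL/hr
Duration = 63 mL ÷ 17.01 mL/hr = 3.703704 hr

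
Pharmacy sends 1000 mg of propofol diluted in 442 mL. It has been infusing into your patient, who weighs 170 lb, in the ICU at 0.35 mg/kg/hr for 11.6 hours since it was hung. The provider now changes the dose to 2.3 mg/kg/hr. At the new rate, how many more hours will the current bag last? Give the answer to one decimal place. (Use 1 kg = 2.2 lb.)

Initial rate:
Weight = 170 lb ÷ 2.2 lb/kg = 77.27273 kg
Dose = 0.35 mg/kg/hr × 77.27273 kg = 27.04545 mg/hr
Concentration = 1000 mg ÷ 442 mL = 2.262443 mg/mL
Rate = 27.04545 mg/hr ÷ 2.262443 mg/mL = 11.95409 mL/hr
Volume infused so far = 11.95409 mL/hr × 11.6 hr = 138.6675 mL
Volume remaining = 442 − 138.6675 = 303.3325 mL
New rate:
Dose = 2.3 mg/kg/hr × 77.27273 kg = 177.7273 mg/hr
Rate = 177.7273 mg/hr ÷ 2.262443 mg/mL = 78.55545 mL/hr
Time remaining = 303.3325 mL ÷ 78.55545 mL/hr = 3.861381 hr

3.9 hours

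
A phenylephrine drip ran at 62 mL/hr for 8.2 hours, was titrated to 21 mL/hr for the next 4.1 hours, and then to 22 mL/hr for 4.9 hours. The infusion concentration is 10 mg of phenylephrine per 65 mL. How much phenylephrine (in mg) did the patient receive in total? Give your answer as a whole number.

Concentration = 10 mg ÷ 65 mL = 0.1538462 mg/mL
Stage 1: 62 mL/hr × 8.2 hr = 508.4 mL → 508.4 mL × 0.1538462 mg/mL = 78.21538 mg
Stage 2: 21 mL/hr × 4.1 hr = 86.1 mL → 86.1 mL × 0.1538462 mg/mL = 13.24615 mg
Stage 3: 22 mL/hr × 4.9 hr = 107.8 mL → 107.8 mL × 0.1538462 mg/mL = 16.58462 mg
Total = 78.21538 + 13.24615 + 16.58462 = 108.0462 mg

108 mg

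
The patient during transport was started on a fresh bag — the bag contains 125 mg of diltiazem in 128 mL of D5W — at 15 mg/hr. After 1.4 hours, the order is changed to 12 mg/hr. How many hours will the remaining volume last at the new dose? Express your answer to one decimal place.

8.7 hours

Initial rate:
Concentration = 125 mg ÷ 128 mL = 0.9765625 mg/mL
Rate = 15 mg/hr ÷ 0.9765625 mg/mL = 15.36 mL/hr
Volume infused so far = 15.36 mL/hr × 1.4 hr = 21.504 mL
Volume remaining = 128 − 21.504 = 106.496 mL
New rate:
Rate = 12 mg/hr ÷ 0.9765625 mg/mL = 12.288 mL/hr
Time remaining = 106.496 mL ÷ 12.288 mL/hr = 8.666667 hr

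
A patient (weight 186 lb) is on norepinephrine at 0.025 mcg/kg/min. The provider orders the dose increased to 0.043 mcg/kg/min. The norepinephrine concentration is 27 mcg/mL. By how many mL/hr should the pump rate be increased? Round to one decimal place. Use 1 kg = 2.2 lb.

3.4 mL/hr

At the current dose:
Weight = 186 lb ÷ 2.2 lb/kg = 84.54545 kg
Dose = 0.025 mcg/kg/min × 84.54545 kg = 2.113636 mcg/min
2.113636 mcg/min × 60 min/hr = 126.8182 mcg/hr
Rate = 126.8182 mcg/hr ÷ 27 mcg/mL = 4.69697 mL/hr
At the new dose:
Dose = 0.043 mcg/kg/min × 84.54545 kg = 3.635455 mcg/min
3.635455 mcg/min × 60 min/hr = 218.1273 mcg/hr
Rate = 218.1273 mcg/hr ÷ 27 mcg/mL = 8.078788 mL/hr
Change = 8.078788 − 4.69697 = 3.381818 mL/hr → 3.381818 mL/hr increase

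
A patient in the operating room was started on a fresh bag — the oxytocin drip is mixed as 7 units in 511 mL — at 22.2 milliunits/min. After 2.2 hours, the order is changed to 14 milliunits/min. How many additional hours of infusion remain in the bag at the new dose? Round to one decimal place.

4.8 hours

Initial rate:
22.2 milliunits/min × 60 min/hr = 1332 milliunits/hr
Concentration = 7 units ÷ 511 mL = 0.01369863 units/mL = 13.69863 milliunits/mL
Rate = 1332 milliunits/hr ÷ 13.69863 milliunits/mL = 97.236 mL/hr
Volume infused so far = 97.236 mL/hr × 2.2 hr = 213.9192 mL
Volume remaining = 511 − 213.9192 = 297.0808 mL
New rate:
14 milliunits/min × 60 min/hr = 840 milliunits/hr
Rate = 840 milliunits/hr ÷ 13.69863 milliunits/mL = 61.32 mL/hr
Time remaining = 297.0808 mL ÷ 61.32 mL/hr = 4.844762 hr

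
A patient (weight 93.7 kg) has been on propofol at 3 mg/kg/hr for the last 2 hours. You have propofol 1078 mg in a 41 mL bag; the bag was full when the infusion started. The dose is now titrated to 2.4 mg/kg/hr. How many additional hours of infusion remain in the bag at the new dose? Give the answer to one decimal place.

2.3 hours

Initial rate:
Dose = 3 mg/kg/hr × 93.7 kg = 281.1 mg/hr
Concentration = 1078 mg ÷ 41 mL = 26.29268 mg/mL
Rate = 281.1 mg/hr ÷ 26.29268 mg/mL = 10.69119 mL/hr
Volume infused so far = 10.69119 mL/hr × 2 hr = 21.38237 mL
Volume remaining = 41 − 21.38237 = 19.61763 mL
New rate:
Dose = 2.4 mg/kg/hr × 93.7 kg = 224.88 mg/hr
Rate = 224.88 mg/hr ÷ 26.29268 mg/mL = 8.55295 mL/hr
Time remaining = 19.61763 mL ÷ 8.55295 mL/hr = 2.293668 hr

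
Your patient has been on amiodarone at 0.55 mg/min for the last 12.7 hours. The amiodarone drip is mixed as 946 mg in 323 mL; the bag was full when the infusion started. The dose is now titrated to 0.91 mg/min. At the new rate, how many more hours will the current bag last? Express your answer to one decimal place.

Initial rate:
0.55 mg/min × 60 min/hr = 33 mg/hr
Concentration = 946 mg ÷ 323 mL = 2.928793 mg/mL
Rate = 33 mg/hr ÷ 2.928793 mg/mL = 11.26744 mL/hr
Volume infused so far = 11.26744 mL/hr × 12.7 hr = 143.0965 mL
Volume remaining = 323 − 143.0965 = 179.9035 mL
New rate:
0.91 mg/min × 60 min/hr = 54.6 mg/hr
Rate = 54.6 mg/hr ÷ 2.928793 mg/mL = 18.64249 mL/hr
Time remaining = 179.9035 mL ÷ 18.64249 mL/hr = 9.650183 hr

9.7 hours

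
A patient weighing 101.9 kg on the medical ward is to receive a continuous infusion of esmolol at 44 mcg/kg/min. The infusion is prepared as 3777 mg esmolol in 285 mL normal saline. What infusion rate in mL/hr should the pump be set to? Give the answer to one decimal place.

20.3 mL/hr

Dose = 44 mcg/kg/min × 101.9 kg = 4483.6 mcg/min
4483.6 mcg/min × 60 min/hr = 269016 mcg/hr
Concentration = 3777 mg ÷ 285 mL = 13.25263 mg/mL = 13252.63 mcg/mL
Rate = 269016 mcg/hr ÷ 13252.63 mcg/mL = 20.29906 mL/hr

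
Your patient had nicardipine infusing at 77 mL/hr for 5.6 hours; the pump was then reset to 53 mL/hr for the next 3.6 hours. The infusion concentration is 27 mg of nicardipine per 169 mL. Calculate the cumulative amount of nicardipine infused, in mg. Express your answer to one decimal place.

99.4 mg

Concentration = 27 mg ÷ 169 mL = 0.1597633 mg/mL
Stage 1: 77 mL/hr × 5.6 hr = 431.2 mL → 431.2 mL × 0.1597633 mg/mL = 68.88994 mg
Stage 2: 53 mL/hr × 3.6 hr = 190.8 mL → 190.8 mL × 0.1597633 mg/mL = 30.48284 mg
Total = 68.88994 + 30.48284 = 99.37278 mg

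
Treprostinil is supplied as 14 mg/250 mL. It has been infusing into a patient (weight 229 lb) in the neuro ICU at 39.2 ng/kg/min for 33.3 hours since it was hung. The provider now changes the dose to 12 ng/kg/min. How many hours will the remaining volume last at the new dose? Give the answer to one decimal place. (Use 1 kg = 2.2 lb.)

Initial rate:
Weight = 229 lb ÷ 2.2 lb/kg = 104.0909 kg
Dose = 39.2 ng/kg/min × 104.0909 kg = 4080.364 ng/min
4080.364 ng/min × 60 min/hr = 244821.8 ng/hr
Concentration = 14 mg ÷ 250 mL = 0.056 mg/mL = 56000 ng/mL
Rate = 244821.8 ng/hr ÷ 56000 ng/mL = 4.371818 mL/hr
Volume infused so far = 4.371818 mL/hr × 33.3 hr = 145.5815 mL
Volume remaining = 250 − 145.5815 = 104.4185 mL
New rate:
Dose = 12 ng/kg/min × 104.0909 kg = 1249.091 ng/min
1249.091 ng/min × 60 min/hr = 74945.45 ng/hr
Rate = 74945.45 ng/hr ÷ 56000 ng/mL = 1.338312 mL/hr
Time remaining = 104.4185 mL ÷ 1.338312 mL/hr = 78.02252 hr

78.0 hours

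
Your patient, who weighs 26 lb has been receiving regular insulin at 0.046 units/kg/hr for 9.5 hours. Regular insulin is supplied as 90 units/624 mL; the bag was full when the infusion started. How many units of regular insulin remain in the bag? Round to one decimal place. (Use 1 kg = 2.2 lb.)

84.8 units

Weight = 26 lb ÷ 2.2 lb/kg = 11.81818 kg
Dose = 0.046 units/kg/hr × 11.81818 kg = 0.5436364 units/hr
Concentration = 90 units ÷ 624 mL = 0.1442308 units/mL
Rate = 0.5436364 units/hr ÷ 0.1442308 units/mL = 3.769212 mL/hr
Volume infused = 3.769212 mL/hr × 9.5 hr = 35.80752 mL
Volume remaining = 624 − 35.80752 = 588.1925 mL
Drug remaining = 588.1925 mL × 0.1442308 units/mL = 84.83545 units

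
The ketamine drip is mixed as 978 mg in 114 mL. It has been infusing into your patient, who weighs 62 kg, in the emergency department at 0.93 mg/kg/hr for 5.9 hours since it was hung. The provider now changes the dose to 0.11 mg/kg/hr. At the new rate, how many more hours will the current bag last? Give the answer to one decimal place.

93.5 hours

Initial rate:
Dose = 0.93 mg/kg/hr × 62 kg = 57.66 mg/hr
Concentration = 978 mg ÷ 114 mL = 8.578947 mg/mL
Rate = 57.66 mg/hr ÷ 8.578947 mg/mL = 6.721104 mL/hr
Volume infused so far = 6.721104 mL/hr × 5.9 hr = 39.65452 mL
Volume remaining = 114 − 39.65452 = 74.34548 mL
New rate:
Dose = 0.11 mg/kg/hr × 62 kg = 6.82 mg/hr
Rate = 6.82 mg/hr ÷ 8.578947 mg/mL = 0.7949693 mL/hr
Time remaining = 74.34548 mL ÷ 0.7949693 mL/hr = 93.51994 hr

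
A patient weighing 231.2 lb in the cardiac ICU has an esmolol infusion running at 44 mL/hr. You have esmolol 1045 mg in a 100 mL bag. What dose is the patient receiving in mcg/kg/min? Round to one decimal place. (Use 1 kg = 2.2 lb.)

Weight = 231.2 lb ÷ 2.2 lb/kg = 105.0909 kg
Concentration = 1045 mg ÷ 100 mL = 10.45 mg/mL = 10450 mcg/mL
Drug rate = 44 mL/hr × 10450 mcg/mL = 459800 mcg/hr
459800 mcg/hr ÷ 60 min/hr = 7663.333 mcg/min
7663.333 mcg/min ÷ 105.0909 kg = 72.92099 mcg/kg/min

72.9 mcg/kg/min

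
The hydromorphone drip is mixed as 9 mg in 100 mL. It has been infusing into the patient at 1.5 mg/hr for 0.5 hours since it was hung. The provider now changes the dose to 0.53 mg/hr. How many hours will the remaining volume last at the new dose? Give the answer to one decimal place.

Initial rate:
Concentration = 9 mg ÷ 100 mL = 0.09 mg/mL
Rate = 1.5 mg/hr ÷ 0.09 mg/mL = 16.66667 mL/hr
Volume infused so far = 16.66667 mL/hr × 0.5 hr = 8.333333 mL
Volume remaining = 100 − 8.333333 = 91.66667 mL
New rate:
Rate = 0.53 mg/hr ÷ 0.09 mg/mL = 5.888889 mL/hr
Time remaining = 91.66667 mL ÷ 5.888889 mL/hr = 15.56604 hr

15.6 hours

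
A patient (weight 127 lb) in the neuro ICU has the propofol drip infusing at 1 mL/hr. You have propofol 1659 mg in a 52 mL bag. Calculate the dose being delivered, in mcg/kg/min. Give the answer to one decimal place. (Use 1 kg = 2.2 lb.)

Weight = 127 lb ÷ 2.2 lb/kg = 57.72727 kg
Concentration = 1659 mg ÷ 52 mL = 31.90385 mg/mL = 31903.85 mcg/mL
Drug rate = 1 mL/hr × 31903.85 mcg/mL = 31903.85 mcg/hr
31903.85 mcg/hr ÷ 60 min/hr = 531.7308 mcg/min
531.7308 mcg/min ÷ 57.72727 kg = 9.211084 mcg/kg/min

9.2 mcg/kg/min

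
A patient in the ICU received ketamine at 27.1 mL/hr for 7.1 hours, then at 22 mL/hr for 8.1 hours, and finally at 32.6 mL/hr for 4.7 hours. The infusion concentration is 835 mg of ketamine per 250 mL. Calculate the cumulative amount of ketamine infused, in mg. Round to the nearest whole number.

1750 mg

Concentration = 835 mg ÷ 250 mL = 3.34 mg/mL
Stage 1: 27.1 mL/hr × 7.1 hr = 192.41 mL → 192.41 mL × 3.34 mg/mL = 642.6494 mg
Stage 2: 22 mL/hr × 8.1 hr = 178.2 mL → 178.2 mL × 3.34 mg/mL = 595.188 mg
Stage 3: 32.6 mL/hr × 4.7 hr = 153.22 mL → 153.22 mL × 3.34 mg/mL = 511.7548 mg
Total = 642.6494 + 595.188 + 511.7548 = 1749.592 mg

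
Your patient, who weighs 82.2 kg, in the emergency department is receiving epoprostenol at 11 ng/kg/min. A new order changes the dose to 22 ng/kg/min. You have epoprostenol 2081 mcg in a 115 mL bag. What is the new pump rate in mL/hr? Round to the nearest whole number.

6 mL/hr

Dose = 22 ng/kg/min × 82.2 kg = 1808.4 ng/min
1808.4 ng/min × 60 min/hr = 108504 ng/hr
Concentration = 2081 mcg ÷ 115 mL = 18.09565 mcg/mL = 18095.65 ng/mL
Rate = 108504 ng/hr ÷ 18095.65 ng/mL = 5.996136 mL/hr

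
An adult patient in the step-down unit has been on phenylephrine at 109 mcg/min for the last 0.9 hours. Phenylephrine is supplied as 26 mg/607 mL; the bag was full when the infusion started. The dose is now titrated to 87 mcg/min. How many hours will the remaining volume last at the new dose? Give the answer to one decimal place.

3.9 hours

Initial rate:
109 mcg/min × 60 min/hr = 6540 mcg/hr
Concentration = 26 mg ÷ 607 mL = 0.04283361 mg/mL = 42.83361 mcg/mL
Rate = 6540 mcg/hr ÷ 42.83361 mcg/mL = 152.6838 mL/hr
Volume infused so far = 152.6838 mL/hr × 0.9 hr = 137.4155 mL
Volume remaining = 607 − 137.4155 = 469.5845 mL
New rate:
87 mcg/min × 60 min/hr = 5220 mcg/hr
Rate = 5220 mcg/hr ÷ 42.83361 mcg/mL = 121.8669 mL/hr
Time remaining = 469.5845 mL ÷ 121.8669 mL/hr = 3.853257 hr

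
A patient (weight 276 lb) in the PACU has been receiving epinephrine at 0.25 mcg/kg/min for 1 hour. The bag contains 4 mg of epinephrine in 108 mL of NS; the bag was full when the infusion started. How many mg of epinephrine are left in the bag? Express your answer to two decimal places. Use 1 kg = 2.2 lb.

Weight = 276 lb ÷ 2.2 lb/kg = 125.4545 kg
Dose = 0.25 mcg/kg/min × 125.4545 kg = 31.36364 mcg/min
31.36364 mcg/min × 60 min/hr = 1881.818 mcg/hr
Concentration = 4 mg ÷ 108 mL = 0.03703704 mg/mL = 37.03704 mcg/mL
Rate = 1881.818 mcg/hr ÷ 37.03704 mcg/mL = 50.80909 mL/hr
Volume infused = 50.80909 mL/hr × 1 hr = 50.80909 mL
Volume remaining = 108 − 50.80909 = 57.19091 mL
Drug remaining = 57.19091 mL × 37.03704 mcg/mL = 2118.182 mcg = 2.118182 mg

2.12 mg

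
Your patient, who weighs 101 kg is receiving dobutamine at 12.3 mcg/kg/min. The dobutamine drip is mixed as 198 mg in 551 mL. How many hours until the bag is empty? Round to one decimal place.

Dose = 12.3 mcg/kg/min × 101 kg = 1242.3 mcg/min
1242.3 mcg/min × 60 min/hr = 74538 mcg/hr
Concentration = 198 mg ÷ 551 mL = 0.3593466 mg/mL = 359.3466 mcg/mL
Rate = 74538 mcg/hr ÷ 359.3466 mcg/mL = 207.4265 mL/hr
Duration = 551 mL ÷ 207.4265 mL/hr = 2.656363 hr

2.7 hours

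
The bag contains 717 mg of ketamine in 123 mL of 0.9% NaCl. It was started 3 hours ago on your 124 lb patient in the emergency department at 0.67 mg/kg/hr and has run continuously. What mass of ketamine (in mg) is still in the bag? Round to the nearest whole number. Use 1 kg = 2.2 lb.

604 mg

Weight = 124 lb ÷ 2.2 lb/kg = 56.36364 kg
Dose = 0.67 mg/kg/hr × 56.36364 kg = 37.76364 mg/hr
Concentration = 717 mg ÷ 123 mL = 5.829268 mg/mL
Rate = 37.76364 mg/hr ÷ 5.829268 mg/mL = 6.478281 mL/hr
Volume infused = 6.478281 mL/hr × 3 hr = 19.43484 mL
Volume remaining = 123 − 19.43484 = 103.5652 mL
Drug remaining = 103.5652 mL × 5.829268 mg/mL = 603.7091 mg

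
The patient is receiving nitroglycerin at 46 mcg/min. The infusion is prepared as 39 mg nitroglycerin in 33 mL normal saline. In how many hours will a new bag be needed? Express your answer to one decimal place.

46 mcg/min × 60 min/hr = 2760 mcg/hr
Concentration = 39 mg ÷ 33 mL = 1.181818 mg/mL = 1181.818 mcg/mL
Rate = 2760 mcg/hr ÷ 1181.818 mcg/mL = 2.335385 mL/hr
Duration = 33 mL ÷ 2.335385 mL/hr = 14.13043 hr

14.1 hours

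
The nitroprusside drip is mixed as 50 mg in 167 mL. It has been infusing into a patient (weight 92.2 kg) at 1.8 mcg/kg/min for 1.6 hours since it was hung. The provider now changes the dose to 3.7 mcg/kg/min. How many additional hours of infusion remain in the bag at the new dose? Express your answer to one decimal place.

1.7 hours

Initial rate:
Dose = 1.8 mcg/kg/min × 92.2 kg = 165.96 mcg/min
165.96 mcg/min × 60 min/hr = 9957.6 mcg/hr
Concentration = 50 mg ÷ 167 mL = 0.2994012 mg/mL = 299.4012 mcg/mL
Rate = 9957.6 mcg/hr ÷ 299.4012 mcg/mL = 33.25838 mL/hr
Volume infused so far = 33.25838 mL/hr × 1.6 hr = 53.21341 mL
Volume remaining = 167 − 53.21341 = 113.7866 mL
New rate:
Dose = 3.7 mcg/kg/min × 92.2 kg = 341.14 mcg/min
341.14 mcg/min × 60 min/hr = 20468.4 mcg/hr
Rate = 20468.4 mcg/hr ÷ 299.4012 mcg/mL = 68.36446 mL/hr
Time remaining = 113.7866 mL ÷ 68.36446 mL/hr = 1.664411 hr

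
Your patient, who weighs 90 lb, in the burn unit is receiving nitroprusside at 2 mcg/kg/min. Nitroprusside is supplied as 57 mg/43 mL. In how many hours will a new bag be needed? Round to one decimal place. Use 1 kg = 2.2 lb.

Weight = 90 lb ÷ 2.2 lb/kg = 40.90909 kg
Dose = 2 mcg/kg/min × 40.90909 kg = 81.81818 mcg/min
81.81818 mcg/min × 60 min/hr = 4909.091 mcg/hr
Concentration = 57 mg ÷ 43 mL = 1.325581 mg/mL = 1325.581 mcg/mL
Rate = 4909.091 mcg/hr ÷ 1325.581 mcg/mL = 3.703349 mL/hr
Duration = 43 mL ÷ 3.703349 mL/hr = 11.61111 hr

11.6 hours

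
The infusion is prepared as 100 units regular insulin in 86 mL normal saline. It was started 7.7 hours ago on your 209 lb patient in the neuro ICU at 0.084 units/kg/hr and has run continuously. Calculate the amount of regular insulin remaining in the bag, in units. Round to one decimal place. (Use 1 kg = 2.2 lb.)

38.6 units

Weight = 209 lb ÷ 2.2 lb/kg = 95 kg
Dose = 0.084 units/kg/hr × 95 kg = 7.98 units/hr
Concentration = 100 units ÷ 86 mL = 1.162791 units/mL
Rate = 7.98 units/hr ÷ 1.162791 units/mL = 6.8628 mL/hr
Volume infused = 6.8628 mL/hr × 7.7 hr = 52.84356 mL
Volume remaining = 86 − 52.84356 = 33.15644 mL
Drug remaining = 33.15644 mL × 1.162791 units/mL = 38.554 units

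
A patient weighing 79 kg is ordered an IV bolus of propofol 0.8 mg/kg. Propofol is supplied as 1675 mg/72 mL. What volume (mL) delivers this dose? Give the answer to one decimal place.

2.7 mL

Dose = 0.8 mg/kg × 79 kg = 63.2 mg
Concentration = 1675 mg ÷ 72 mL = 23.26389 mg/mL
Volume = 63.2 mg ÷ 23.26389 mg/mL = 2.716657 mL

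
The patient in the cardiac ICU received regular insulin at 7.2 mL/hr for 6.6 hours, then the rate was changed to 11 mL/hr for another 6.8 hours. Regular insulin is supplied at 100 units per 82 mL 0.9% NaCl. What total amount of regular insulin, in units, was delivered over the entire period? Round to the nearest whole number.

149 units

Concentration = 100 units ÷ 82 mL = 1.219512 units/mL
Stage 1: 7.2 mL/hr × 6.6 hr = 47.52 mL → 47.52 mL × 1.219512 units/mL = 57.95122 units
Stage 2: 11 mL/hr × 6.8 hr = 74.8 mL → 74.8 mL × 1.219512 units/mL = 91.21951 units
Total = 57.95122 + 91.21951 = 149.1707 units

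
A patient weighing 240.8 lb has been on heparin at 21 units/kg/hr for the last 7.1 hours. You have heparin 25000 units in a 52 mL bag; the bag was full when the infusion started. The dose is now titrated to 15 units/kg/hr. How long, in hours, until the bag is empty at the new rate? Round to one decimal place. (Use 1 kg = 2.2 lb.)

5.3 hours

Initial rate:
Weight = 240.8 lb ÷ 2.2 lb/kg = 109.4545 kg
Dose = 21 units/kg/hr × 109.4545 kg = 2298.545 units/hr
Concentration = 25000 units ÷ 52 mL = 480.7692 units/mL
Rate = 2298.545 units/hr ÷ 480.7692 units/mL = 4.780975 mL/hr
Volume infused so far = 4.780975 mL/hr × 7.1 hr = 33.94492 mL
Volume remaining = 52 − 33.94492 = 18.05508 mL
New rate:
Dose = 15 units/kg/hr × 109.4545 kg = 1641.818 units/hr
Rate = 1641.818 units/hr ÷ 480.7692 units/mL = 3.414982 mL/hr
Time remaining = 18.05508 mL ÷ 3.414982 mL/hr = 5.287021 hr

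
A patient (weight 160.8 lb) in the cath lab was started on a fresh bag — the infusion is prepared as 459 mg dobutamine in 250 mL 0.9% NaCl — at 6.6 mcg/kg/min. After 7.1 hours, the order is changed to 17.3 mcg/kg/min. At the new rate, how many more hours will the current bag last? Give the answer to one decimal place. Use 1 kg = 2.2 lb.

3.3 hours

Initial rate:
Weight = 160.8 lb ÷ 2.2 lb/kg = 73.09091 kg
Dose = 6.6 mcg/kg/min × 73.09091 kg = 482.4 mcg/min
482.4 mcg/min × 60 min/hr = 28944 mcg/hr
Concentration = 459 mg ÷ 250 mL = 1.836 mg/mL = 1836 mcg/mL
Rate = 28944 mcg/hr ÷ 1836 mcg/mL = 15.76471 mL/hr
Volume infused so far = 15.76471 mL/hr × 7.1 hr = 111.9294 mL
Volume remaining = 250 − 111.9294 = 138.0706 mL
New rate:
Dose = 17.3 mcg/kg/min × 73.09091 kg = 1264.473 mcg/min
1264.473 mcg/min × 60 min/hr = 75868.36 mcg/hr
Rate = 75868.36 mcg/hr ÷ 1836 mcg/mL = 41.32264 mL/hr
Time remaining = 138.0706 mL ÷ 41.32264 mL/hr = 3.341282 hr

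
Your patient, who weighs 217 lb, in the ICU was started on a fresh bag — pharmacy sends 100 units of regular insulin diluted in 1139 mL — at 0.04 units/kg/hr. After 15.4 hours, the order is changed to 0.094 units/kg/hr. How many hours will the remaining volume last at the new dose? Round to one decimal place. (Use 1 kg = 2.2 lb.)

Initial rate:
Weight = 217 lb ÷ 2.2 lb/kg = 98.63636 kg
Dose = 0.04 units/kg/hr × 98.63636 kg = 3.945455 units/hr
Concentration = 100 units ÷ 1139 mL = 0.08779631 units/mL
Rate = 3.945455 units/hr ÷ 0.08779631 units/mL = 44.93873 mL/hr
Volume infused so far = 44.93873 mL/hr × 15.4 hr = 692.0564 mL
Volume remaining = 1139 − 692.0564 = 446.9436 mL
New rate:
Dose = 0.094 units/kg/hr × 98.63636 kg = 9.271818 units/hr
Rate = 9.271818 units/hr ÷ 0.08779631 units/mL = 105.606 mL/hr
Time remaining = 446.9436 mL ÷ 105.606 mL/hr = 4.23218 hr

4.2 hours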